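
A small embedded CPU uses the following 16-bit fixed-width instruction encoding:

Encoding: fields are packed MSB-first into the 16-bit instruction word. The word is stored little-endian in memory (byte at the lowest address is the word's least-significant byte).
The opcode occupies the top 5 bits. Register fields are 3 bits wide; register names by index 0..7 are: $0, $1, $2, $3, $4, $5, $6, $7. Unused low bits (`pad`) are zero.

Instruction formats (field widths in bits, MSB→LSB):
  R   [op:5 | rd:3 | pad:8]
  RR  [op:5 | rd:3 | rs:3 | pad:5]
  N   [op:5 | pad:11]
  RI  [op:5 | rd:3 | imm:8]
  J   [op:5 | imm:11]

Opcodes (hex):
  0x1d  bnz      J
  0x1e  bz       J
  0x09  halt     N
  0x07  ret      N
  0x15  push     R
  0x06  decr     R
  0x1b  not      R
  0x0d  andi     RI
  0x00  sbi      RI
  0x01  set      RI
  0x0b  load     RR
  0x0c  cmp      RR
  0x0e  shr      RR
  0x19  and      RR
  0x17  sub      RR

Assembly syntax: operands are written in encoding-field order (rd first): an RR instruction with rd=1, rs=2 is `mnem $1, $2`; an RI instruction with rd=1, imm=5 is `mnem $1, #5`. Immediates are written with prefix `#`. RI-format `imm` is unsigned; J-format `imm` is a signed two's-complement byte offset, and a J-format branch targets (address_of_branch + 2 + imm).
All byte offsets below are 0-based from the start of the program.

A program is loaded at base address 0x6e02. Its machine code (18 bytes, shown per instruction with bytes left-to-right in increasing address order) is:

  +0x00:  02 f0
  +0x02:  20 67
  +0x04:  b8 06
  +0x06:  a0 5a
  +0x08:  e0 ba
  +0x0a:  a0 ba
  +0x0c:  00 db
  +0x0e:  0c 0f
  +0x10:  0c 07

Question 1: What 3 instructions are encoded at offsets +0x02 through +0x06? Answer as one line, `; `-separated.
@+02  little-endian(20 67) = 0x6720
  op=0x6720>>11=0xc ⇒ cmp (RR)
  [10:8] rd=7 = $7
  [7:5] rs=1 = $1
@+04  little-endian(b8 06) = 0x06b8
  op=0x06b8>>11=0x0 ⇒ sbi (RI)
  [10:8] rd=6 = $6
  [7:0] imm=184 = #184
@+06  little-endian(a0 5a) = 0x5aa0
  op=0x5aa0>>11=0xb ⇒ load (RR)
  [10:8] rd=2 = $2
  [7:5] rs=5 = $5

cmp $7, $1; sbi $6, #184; load $2, $5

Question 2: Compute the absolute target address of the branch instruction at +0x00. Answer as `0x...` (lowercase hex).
0x6e06

off 0x00: read 02 f0 as little → 0xf002
  op=0xf002>>11=0x1e ⇒ bz (J)
  imm@[10:0]=0x2 ⇒ #2
  target = base 0x6e02 + off 0x00 + 2 + imm 2 = 0x6e06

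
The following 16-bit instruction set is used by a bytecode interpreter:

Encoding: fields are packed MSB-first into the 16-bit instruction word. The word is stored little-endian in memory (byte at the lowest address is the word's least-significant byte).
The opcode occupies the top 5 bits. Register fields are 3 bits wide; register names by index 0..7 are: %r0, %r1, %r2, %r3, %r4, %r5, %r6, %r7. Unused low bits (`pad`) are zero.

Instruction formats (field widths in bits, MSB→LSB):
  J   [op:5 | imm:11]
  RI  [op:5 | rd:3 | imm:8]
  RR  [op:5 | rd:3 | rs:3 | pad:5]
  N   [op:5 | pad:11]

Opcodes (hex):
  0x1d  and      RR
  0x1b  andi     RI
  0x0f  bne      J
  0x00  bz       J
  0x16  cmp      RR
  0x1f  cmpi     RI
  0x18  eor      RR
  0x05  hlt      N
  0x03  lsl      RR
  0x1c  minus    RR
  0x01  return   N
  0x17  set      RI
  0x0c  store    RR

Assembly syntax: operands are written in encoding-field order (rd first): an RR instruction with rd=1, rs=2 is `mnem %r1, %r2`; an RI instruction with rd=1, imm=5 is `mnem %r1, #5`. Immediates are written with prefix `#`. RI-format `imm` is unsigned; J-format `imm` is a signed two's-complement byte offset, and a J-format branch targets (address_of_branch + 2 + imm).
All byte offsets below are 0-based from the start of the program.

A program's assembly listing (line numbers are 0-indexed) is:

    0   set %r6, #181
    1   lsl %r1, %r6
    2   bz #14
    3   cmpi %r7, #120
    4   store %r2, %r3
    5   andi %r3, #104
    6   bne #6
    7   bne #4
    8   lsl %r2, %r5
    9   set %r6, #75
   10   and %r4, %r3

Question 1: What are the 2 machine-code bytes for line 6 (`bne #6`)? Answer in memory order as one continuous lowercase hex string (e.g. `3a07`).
L6: bne op=0xf:5|imm=6:11 ⇒ 0x7806 ⇒ little 06 78

0678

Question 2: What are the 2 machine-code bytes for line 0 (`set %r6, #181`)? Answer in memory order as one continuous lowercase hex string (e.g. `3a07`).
L0: set op=0x17:5|rd=6:3|imm=181:8 ⇒ 0xbeb5 ⇒ little b5 be

b5be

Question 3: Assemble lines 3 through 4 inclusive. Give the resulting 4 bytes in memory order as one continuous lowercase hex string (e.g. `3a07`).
line 3 (cmpi): pack op=0x1f:5|rd=7:3|imm=120:8 = 0xff78; little→ 78 ff
line 4 (store): pack op=0xc:5|rd=2:3|rs=3:3|pad=0:5 = 0x6260; little→ 60 62

78ff6062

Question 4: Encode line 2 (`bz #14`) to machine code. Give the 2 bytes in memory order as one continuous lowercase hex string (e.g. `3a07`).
line 2 (bz): pack op=0x0:5|imm=14:11 = 0x000e; little→ 0e 00

0e00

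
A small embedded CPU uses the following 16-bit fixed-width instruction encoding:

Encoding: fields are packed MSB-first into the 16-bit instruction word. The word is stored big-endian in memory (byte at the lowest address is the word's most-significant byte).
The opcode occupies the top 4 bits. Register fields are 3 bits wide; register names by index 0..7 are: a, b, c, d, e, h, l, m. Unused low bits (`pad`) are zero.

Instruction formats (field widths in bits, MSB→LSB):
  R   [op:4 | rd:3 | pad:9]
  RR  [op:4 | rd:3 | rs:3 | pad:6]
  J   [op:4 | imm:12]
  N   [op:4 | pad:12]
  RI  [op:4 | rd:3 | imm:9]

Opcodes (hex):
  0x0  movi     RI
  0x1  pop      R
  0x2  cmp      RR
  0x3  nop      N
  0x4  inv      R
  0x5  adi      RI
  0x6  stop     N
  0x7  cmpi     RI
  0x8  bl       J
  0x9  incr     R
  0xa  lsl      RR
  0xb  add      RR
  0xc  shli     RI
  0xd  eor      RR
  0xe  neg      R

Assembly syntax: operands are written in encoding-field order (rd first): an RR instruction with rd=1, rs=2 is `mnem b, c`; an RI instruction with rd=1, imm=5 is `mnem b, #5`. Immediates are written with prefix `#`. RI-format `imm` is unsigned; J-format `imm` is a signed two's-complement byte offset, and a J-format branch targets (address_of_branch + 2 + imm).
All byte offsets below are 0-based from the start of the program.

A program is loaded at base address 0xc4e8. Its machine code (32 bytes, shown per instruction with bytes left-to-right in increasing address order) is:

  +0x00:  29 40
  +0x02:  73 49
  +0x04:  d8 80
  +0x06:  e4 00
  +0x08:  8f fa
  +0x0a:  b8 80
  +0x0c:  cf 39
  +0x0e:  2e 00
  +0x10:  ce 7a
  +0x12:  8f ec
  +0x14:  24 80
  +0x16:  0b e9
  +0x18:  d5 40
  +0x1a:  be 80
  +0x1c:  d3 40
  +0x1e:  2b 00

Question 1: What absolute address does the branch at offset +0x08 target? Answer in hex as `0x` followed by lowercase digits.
0xc4ec

off 0x08: read 8f fa as big → 0x8ffa
  op=0x8ffa>>12=0x8 ⇒ bl (J)
  imm@[11:0]=0xffa (s12→-6) ⇒ #-6
  target = base 0xc4e8 + off 0x08 + 2 + imm -6 = 0xc4ec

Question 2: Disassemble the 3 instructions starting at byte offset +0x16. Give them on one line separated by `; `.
movi h, #489; eor c, h; add m, c

off 0x16: read 0b e9 as big → 0x0be9
  top 4b → 0x0 → movi [RI]
  [11:9] rd=5 = h
  [8:0] imm=489 = #489
off 0x18: read d5 40 as big → 0xd540
  top 4b → 0xd → eor [RR]
  [11:9] rd=2 = c
  [8:6] rs=5 = h
off 0x1a: read be 80 as big → 0xbe80
  top 4b → 0xb → add [RR]
  [11:9] rd=7 = m
  [8:6] rs=2 = c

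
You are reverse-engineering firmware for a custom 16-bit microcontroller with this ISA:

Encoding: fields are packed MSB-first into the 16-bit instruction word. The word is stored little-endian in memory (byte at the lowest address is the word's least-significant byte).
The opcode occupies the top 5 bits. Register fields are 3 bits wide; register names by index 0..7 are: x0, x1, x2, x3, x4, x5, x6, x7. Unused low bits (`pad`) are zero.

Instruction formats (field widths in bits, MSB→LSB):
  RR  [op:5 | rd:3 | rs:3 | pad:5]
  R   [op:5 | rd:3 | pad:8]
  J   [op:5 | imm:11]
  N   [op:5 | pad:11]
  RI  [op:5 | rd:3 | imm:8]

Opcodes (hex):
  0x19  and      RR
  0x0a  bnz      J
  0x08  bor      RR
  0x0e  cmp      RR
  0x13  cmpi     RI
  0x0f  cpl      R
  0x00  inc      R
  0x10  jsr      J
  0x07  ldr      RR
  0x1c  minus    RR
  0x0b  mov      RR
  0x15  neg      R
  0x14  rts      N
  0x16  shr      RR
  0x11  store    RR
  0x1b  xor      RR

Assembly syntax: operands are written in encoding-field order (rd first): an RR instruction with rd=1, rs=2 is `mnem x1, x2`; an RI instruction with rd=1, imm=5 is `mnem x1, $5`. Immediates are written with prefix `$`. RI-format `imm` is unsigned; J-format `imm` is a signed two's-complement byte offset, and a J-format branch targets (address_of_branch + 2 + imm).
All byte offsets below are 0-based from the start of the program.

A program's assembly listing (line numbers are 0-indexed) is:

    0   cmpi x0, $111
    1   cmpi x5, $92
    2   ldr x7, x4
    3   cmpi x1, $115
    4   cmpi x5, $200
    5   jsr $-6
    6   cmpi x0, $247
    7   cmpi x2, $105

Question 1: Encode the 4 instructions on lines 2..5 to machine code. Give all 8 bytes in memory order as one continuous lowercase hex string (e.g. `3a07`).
803f7399c89dfa87

L2: ldr op=0x7:5|rd=7:3|rs=4:3|pad=0:5 ⇒ 0x3f80 ⇒ little 80 3f
L3: cmpi op=0x13:5|rd=1:3|imm=115:8 ⇒ 0x9973 ⇒ little 73 99
L4: cmpi op=0x13:5|rd=5:3|imm=200:8 ⇒ 0x9dc8 ⇒ little c8 9d
L5: jsr op=0x10:5|imm=-6:11 ⇒ 0x87fa ⇒ little fa 87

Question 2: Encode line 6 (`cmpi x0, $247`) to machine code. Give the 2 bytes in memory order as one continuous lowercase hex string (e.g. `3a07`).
f798

line 6 (cmpi): pack op=0x13:5|rd=0:3|imm=247:8 = 0x98f7; little→ f7 98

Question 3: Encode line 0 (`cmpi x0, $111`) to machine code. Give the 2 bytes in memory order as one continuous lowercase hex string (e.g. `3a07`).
6f98

0. cmpi fields op=0x13:5|rd=0:3|imm=111:8 → word 986fh → 6f 98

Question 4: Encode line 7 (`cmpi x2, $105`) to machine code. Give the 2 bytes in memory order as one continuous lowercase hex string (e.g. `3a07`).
line 7 (cmpi): pack op=0x13:5|rd=2:3|imm=105:8 = 0x9a69; little→ 69 9a

699a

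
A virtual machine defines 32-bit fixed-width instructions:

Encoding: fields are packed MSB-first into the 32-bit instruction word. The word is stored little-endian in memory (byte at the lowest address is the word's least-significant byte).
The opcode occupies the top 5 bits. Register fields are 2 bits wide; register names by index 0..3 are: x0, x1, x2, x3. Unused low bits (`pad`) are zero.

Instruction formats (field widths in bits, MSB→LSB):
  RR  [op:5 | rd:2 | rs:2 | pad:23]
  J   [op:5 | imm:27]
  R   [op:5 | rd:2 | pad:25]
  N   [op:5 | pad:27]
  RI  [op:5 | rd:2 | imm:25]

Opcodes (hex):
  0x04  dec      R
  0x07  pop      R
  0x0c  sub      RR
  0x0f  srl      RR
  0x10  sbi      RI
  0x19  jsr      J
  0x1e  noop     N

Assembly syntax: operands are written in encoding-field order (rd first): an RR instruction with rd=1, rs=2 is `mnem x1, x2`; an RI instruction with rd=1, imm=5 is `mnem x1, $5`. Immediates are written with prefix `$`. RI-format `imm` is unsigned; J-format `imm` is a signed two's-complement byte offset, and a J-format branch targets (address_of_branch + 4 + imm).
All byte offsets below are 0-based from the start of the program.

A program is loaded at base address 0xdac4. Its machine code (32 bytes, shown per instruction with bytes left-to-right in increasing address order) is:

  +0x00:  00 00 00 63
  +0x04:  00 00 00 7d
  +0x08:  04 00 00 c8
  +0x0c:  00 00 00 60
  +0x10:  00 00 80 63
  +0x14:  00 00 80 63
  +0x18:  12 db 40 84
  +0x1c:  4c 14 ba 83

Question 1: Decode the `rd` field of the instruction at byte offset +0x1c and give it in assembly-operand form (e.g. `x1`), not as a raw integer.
x1

+0x1c: 4c 14 ba 83 ⇒ word 0x83ba144c (little)
  opcode bits[31:27]=0x10: sbi/RI
  [26:25] rd=1 = x1
  [24:0] imm=28972108 = $28972108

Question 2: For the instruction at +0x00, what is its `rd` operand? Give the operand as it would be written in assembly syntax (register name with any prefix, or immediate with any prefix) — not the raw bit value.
@+00  little-endian(00 00 00 63) = 0x63000000
  top 5b → 0xc → sub [RR]
  rd@[26:25]=0x1 ⇒ x1
  rs@[24:23]=0x2 ⇒ x2

x1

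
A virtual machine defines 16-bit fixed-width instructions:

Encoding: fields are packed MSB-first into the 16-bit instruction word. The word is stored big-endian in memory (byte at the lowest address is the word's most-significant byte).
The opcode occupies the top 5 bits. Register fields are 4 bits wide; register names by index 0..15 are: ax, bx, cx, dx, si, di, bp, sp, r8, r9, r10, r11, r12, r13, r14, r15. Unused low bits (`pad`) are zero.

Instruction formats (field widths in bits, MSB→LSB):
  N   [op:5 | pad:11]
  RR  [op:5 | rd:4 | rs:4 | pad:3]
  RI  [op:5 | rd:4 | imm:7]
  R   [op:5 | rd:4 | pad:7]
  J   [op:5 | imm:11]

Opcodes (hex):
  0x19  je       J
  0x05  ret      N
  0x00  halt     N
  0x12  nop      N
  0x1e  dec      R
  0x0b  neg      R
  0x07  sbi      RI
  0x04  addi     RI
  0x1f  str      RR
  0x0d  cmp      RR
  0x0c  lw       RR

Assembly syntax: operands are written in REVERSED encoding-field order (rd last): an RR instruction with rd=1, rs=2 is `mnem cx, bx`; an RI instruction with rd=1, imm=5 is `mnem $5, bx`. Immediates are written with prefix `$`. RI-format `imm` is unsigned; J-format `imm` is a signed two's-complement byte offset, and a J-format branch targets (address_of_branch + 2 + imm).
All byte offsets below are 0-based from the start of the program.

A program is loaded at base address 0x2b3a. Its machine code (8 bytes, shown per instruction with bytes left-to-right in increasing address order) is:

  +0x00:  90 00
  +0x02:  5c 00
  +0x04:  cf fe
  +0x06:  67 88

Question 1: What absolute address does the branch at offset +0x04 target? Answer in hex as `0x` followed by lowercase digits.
[04] cf fe → 0xcffe
  opcode bits[15:11]=0x19: je/J
  imm@[10:0]=0x7fe (s11→-2) ⇒ $-2
  target = base 0x2b3a + off 0x04 + 2 + imm -2 = 0x2b3e

0x2b3e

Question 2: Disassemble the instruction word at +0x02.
@+02  big-endian(5c 00) = 0x5c00
  opcode bits[15:11]=0xb: neg/R
  [10:7] rd=8 = r8

neg r8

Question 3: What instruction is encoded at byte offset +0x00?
@+00  big-endian(90 00) = 0x9000
  top 5b → 0x12 → nop [N]

nop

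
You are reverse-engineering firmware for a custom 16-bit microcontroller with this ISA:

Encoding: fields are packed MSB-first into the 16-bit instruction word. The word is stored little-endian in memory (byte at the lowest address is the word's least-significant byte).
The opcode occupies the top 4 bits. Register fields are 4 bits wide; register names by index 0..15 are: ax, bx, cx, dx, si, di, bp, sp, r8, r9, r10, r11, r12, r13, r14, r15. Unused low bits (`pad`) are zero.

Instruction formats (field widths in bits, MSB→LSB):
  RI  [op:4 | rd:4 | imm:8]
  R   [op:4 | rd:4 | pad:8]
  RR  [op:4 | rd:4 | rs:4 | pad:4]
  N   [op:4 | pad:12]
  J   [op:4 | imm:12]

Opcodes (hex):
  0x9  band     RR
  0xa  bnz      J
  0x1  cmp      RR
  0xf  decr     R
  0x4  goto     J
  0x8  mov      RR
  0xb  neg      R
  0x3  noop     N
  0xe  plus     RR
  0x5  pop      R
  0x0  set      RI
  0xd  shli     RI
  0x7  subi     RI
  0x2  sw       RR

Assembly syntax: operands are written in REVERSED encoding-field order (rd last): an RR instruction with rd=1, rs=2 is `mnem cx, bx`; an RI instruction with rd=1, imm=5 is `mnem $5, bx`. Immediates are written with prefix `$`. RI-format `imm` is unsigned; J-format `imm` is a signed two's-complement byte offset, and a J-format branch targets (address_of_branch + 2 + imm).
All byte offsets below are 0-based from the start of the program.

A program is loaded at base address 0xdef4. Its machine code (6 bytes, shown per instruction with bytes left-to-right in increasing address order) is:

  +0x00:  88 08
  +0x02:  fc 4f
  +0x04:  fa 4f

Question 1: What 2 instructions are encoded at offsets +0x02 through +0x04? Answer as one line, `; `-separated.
goto $-4; goto $-6

off 0x02: read fc 4f as little → 0x4ffc
  top 4b → 0x4 → goto [J]
  imm: (w>>0)&0xfff=0xffc (s12→-4) → $-4
off 0x04: read fa 4f as little → 0x4ffa
  top 4b → 0x4 → goto [J]
  imm: (w>>0)&0xfff=0xffa (s12→-6) → $-6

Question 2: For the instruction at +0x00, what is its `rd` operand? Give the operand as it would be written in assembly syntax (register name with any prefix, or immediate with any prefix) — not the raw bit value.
+0x00: 88 08 ⇒ word 0x0888 (little)
  op=0x0888>>12=0x0 ⇒ set (RI)
  [11:8] rd=8 = r8
  [7:0] imm=136 = $136

r8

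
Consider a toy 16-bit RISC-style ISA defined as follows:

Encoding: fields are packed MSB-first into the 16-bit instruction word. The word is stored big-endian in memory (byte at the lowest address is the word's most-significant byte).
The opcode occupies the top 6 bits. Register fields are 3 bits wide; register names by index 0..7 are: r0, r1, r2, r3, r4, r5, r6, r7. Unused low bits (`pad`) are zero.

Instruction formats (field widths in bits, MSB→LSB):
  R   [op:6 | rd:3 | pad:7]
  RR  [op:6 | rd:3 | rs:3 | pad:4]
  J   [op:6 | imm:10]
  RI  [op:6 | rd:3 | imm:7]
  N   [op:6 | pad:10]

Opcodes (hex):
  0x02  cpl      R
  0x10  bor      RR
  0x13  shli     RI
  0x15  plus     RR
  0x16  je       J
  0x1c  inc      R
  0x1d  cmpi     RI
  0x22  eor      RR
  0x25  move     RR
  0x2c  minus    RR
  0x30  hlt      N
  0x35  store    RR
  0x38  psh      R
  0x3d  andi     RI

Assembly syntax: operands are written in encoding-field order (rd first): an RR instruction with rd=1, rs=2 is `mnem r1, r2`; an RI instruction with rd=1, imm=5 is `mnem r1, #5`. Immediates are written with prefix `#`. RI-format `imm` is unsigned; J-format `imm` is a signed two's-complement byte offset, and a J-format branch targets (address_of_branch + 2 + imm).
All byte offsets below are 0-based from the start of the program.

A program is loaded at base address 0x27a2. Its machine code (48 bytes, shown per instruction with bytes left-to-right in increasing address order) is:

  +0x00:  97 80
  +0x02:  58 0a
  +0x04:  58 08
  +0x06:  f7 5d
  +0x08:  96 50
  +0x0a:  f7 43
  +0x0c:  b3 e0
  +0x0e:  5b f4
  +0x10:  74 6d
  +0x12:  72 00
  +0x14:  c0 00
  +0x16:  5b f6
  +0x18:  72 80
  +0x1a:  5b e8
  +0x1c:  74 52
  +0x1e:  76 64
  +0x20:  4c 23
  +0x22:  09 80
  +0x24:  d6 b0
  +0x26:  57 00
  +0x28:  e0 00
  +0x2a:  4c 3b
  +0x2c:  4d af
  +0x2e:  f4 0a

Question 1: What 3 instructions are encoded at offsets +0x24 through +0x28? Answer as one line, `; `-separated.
[24] d6 b0 → 0xd6b0
  top 6b → 0x35 → store [RR]
  [9:7] rd=5 = r5
  [6:4] rs=3 = r3
[26] 57 00 → 0x5700
  top 6b → 0x15 → plus [RR]
  [9:7] rd=6 = r6
  [6:4] rs=0 = r0
[28] e0 00 → 0xe000
  top 6b → 0x38 → psh [R]
  [9:7] rd=0 = r0

store r5, r3; plus r6, r0; psh r0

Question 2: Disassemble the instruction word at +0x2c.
[2c] 4d af → 0x4daf
  opcode bits[15:10]=0x13: shli/RI
  [9:7] rd=3 = r3
  [6:0] imm=47 = #47

shli r3, #47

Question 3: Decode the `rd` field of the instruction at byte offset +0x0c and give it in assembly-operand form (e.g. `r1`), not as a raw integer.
@+0c  big-endian(b3 e0) = 0xb3e0
  op=0xb3e0>>10=0x2c ⇒ minus (RR)
  rd: (w>>7)&0x7=0x7 → r7
  rs: (w>>4)&0x7=0x6 → r6

r7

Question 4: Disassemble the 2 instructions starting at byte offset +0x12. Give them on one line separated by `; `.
inc r4; hlt

+0x12: 72 00 ⇒ word 0x7200 (big)
  top 6b → 0x1c → inc [R]
  rd@[9:7]=0x4 ⇒ r4
+0x14: c0 00 ⇒ word 0xc000 (big)
  top 6b → 0x30 → hlt [N]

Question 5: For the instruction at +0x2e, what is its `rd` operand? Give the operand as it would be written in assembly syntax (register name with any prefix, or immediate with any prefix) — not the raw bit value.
r0

off 0x2e: read f4 0a as big → 0xf40a
  op=0xf40a>>10=0x3d ⇒ andi (RI)
  rd: (w>>7)&0x7=0x0 → r0
  imm: (w>>0)&0x7f=0xa → #10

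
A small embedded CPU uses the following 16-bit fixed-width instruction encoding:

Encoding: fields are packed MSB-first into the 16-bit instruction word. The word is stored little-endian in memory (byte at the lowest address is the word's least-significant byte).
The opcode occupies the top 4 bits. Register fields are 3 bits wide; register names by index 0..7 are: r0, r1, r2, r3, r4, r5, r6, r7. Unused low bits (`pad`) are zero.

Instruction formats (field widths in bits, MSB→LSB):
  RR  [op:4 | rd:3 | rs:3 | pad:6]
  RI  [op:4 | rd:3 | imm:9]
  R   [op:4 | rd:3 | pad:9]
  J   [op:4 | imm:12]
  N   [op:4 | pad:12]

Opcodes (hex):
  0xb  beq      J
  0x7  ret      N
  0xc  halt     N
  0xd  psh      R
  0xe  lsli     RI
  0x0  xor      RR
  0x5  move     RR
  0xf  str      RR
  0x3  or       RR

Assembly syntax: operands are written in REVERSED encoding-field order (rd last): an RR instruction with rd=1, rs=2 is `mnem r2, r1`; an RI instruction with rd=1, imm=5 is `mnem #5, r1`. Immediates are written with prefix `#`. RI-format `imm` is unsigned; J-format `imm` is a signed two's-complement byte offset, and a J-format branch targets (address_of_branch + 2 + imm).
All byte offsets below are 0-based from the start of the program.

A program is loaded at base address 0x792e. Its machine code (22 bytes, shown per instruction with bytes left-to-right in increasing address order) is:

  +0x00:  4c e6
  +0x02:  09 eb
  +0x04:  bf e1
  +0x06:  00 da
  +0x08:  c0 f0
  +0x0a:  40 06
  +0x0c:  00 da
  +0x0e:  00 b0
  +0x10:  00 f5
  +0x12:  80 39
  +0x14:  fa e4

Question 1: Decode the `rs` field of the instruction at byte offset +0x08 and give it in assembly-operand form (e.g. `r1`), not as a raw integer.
off 0x08: read c0 f0 as little → 0xf0c0
  top 4b → 0xf → str [RR]
  rd: (w>>9)&0x7=0x0 → r0
  rs: (w>>6)&0x7=0x3 → r3

r3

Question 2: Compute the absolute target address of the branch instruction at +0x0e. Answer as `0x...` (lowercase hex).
@+0e  little-endian(00 b0) = 0xb000
  top 4b → 0xb → beq [J]
  imm@[11:0]=0x0 ⇒ #0
  target = base 0x792e + off 0x0e + 2 + imm 0 = 0x793e

0x793e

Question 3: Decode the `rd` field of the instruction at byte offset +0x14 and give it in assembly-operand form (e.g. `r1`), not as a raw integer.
r2

@+14  little-endian(fa e4) = 0xe4fa
  op=0xe4fa>>12=0xe ⇒ lsli (RI)
  rd: (w>>9)&0x7=0x2 → r2
  imm: (w>>0)&0x1ff=0xfa → #250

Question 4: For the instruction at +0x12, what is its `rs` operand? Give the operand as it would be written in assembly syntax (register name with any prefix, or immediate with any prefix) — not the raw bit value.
off 0x12: read 80 39 as little → 0x3980
  opcode bits[15:12]=0x3: or/RR
  rd: (w>>9)&0x7=0x4 → r4
  rs: (w>>6)&0x7=0x6 → r6

r6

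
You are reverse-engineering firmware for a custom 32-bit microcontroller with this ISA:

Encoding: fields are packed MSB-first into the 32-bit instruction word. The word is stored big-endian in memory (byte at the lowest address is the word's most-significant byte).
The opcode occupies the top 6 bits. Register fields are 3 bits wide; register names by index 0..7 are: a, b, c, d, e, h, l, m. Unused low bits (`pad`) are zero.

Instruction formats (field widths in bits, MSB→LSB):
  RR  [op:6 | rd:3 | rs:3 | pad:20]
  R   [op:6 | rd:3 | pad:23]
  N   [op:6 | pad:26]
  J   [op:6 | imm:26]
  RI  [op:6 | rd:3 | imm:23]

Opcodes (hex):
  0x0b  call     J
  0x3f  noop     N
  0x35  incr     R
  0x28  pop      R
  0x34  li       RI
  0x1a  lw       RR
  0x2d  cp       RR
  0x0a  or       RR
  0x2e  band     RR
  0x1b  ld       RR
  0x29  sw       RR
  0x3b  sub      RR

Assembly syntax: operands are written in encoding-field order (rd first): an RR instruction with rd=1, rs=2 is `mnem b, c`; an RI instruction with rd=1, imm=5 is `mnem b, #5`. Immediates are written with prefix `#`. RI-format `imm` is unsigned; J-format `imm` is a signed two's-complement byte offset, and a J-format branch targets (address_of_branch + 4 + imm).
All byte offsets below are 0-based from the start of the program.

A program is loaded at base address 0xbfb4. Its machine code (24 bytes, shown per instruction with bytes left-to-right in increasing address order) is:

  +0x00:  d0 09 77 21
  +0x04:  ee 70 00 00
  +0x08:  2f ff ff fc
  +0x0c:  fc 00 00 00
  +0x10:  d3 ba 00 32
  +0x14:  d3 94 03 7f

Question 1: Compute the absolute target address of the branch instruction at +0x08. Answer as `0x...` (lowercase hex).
+0x08: 2f ff ff fc ⇒ word 0x2ffffffc (big)
  top 6b → 0xb → call [J]
  imm@[25:0]=0x3fffffc (s26→-4) ⇒ #-4
  target = base 0xbfb4 + off 0x08 + 4 + imm -4 = 0xbfbc

0xbfbc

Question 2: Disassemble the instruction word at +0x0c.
+0x0c: fc 00 00 00 ⇒ word 0xfc000000 (big)
  op=0xfc000000>>26=0x3f ⇒ noop (N)

noop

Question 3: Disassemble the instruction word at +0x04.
[04] ee 70 00 00 → 0xee700000
  op=0xee700000>>26=0x3b ⇒ sub (RR)
  rd: (w>>23)&0x7=0x4 → e
  rs: (w>>20)&0x7=0x7 → m

sub e, m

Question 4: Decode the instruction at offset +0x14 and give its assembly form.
li m, #1311615

[14] d3 94 03 7f → 0xd394037f
  op=0xd394037f>>26=0x34 ⇒ li (RI)
  rd@[25:23]=0x7 ⇒ m
  imm@[22:0]=0x14037f ⇒ #1311615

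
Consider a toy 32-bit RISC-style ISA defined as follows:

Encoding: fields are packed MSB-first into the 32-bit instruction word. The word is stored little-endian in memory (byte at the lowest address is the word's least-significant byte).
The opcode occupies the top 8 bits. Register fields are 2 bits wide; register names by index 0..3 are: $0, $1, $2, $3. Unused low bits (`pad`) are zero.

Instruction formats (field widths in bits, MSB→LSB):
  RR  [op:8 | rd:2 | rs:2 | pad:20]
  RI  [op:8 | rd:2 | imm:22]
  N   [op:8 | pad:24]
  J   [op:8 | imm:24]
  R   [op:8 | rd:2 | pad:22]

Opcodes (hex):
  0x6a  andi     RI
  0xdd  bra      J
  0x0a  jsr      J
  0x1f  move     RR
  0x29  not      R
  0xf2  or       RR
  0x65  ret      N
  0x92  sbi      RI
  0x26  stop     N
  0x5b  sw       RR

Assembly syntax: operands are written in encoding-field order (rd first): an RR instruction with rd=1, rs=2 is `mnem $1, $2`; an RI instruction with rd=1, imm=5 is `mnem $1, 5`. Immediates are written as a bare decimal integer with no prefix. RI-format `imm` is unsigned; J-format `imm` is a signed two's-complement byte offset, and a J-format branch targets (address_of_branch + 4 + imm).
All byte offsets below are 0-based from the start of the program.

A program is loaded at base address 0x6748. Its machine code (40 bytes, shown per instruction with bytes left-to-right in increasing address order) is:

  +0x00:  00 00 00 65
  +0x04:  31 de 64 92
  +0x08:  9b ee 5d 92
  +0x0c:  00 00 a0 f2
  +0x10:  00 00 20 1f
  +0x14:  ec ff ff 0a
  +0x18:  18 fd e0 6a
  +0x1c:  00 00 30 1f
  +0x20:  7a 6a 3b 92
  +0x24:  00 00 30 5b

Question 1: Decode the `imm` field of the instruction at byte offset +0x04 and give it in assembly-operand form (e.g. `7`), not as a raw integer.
2416177

+0x04: 31 de 64 92 ⇒ word 0x9264de31 (little)
  opcode bits[31:24]=0x92: sbi/RI
  [23:22] rd=1 = $1
  [21:0] imm=2416177 = 2416177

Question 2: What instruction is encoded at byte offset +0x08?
+0x08: 9b ee 5d 92 ⇒ word 0x925dee9b (little)
  op=0x925dee9b>>24=0x92 ⇒ sbi (RI)
  rd: (w>>22)&0x3=0x1 → $1
  imm: (w>>0)&0x3fffff=0x1dee9b → 1961627

sbi $1, 1961627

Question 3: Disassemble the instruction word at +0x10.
off 0x10: read 00 00 20 1f as little → 0x1f200000
  opcode bits[31:24]=0x1f: move/RR
  rd: (w>>22)&0x3=0x0 → $0
  rs: (w>>20)&0x3=0x2 → $2

move $0, $2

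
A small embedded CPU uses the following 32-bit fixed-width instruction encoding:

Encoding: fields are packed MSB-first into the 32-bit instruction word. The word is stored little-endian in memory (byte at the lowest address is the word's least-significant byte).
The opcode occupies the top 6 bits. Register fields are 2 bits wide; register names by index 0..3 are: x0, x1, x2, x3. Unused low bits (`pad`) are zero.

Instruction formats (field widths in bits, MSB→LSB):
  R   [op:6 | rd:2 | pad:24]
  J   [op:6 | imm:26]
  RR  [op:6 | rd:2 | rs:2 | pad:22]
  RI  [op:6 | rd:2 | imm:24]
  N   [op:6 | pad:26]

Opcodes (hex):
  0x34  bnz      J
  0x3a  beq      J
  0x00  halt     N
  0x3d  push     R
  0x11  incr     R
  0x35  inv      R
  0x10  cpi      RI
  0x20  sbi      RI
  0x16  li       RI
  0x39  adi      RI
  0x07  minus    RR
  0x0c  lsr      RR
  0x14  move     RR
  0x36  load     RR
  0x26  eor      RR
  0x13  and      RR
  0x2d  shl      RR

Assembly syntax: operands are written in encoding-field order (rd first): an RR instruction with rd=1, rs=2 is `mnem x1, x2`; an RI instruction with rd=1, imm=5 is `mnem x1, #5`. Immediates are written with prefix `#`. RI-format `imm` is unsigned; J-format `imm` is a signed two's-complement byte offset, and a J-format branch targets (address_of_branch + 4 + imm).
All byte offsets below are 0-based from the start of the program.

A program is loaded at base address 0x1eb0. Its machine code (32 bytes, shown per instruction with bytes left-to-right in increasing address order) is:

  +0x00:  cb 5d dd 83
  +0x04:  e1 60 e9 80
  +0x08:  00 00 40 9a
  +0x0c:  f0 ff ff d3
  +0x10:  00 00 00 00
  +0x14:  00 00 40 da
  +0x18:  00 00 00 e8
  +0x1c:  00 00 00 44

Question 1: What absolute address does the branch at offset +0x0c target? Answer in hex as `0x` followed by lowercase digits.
0x1eb0

+0x0c: f0 ff ff d3 ⇒ word 0xd3fffff0 (little)
  top 6b → 0x34 → bnz [J]
  imm: (w>>0)&0x3ffffff=0x3fffff0 (s26→-16) → #-16
  target = base 0x1eb0 + off 0x0c + 4 + imm -16 = 0x1eb0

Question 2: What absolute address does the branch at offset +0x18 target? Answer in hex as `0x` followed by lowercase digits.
+0x18: 00 00 00 e8 ⇒ word 0xe8000000 (little)
  opcode bits[31:26]=0x3a: beq/J
  imm: (w>>0)&0x3ffffff=0x0 → #0
  target = base 0x1eb0 + off 0x18 + 4 + imm 0 = 0x1ecc

0x1ecc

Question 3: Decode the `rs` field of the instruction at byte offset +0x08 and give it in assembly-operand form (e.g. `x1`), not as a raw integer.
x1

off 0x08: read 00 00 40 9a as little → 0x9a400000
  opcode bits[31:26]=0x26: eor/RR
  rd: (w>>24)&0x3=0x2 → x2
  rs: (w>>22)&0x3=0x1 → x1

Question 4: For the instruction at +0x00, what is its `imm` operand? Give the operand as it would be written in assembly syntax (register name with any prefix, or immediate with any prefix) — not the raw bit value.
#14507467

@+00  little-endian(cb 5d dd 83) = 0x83dd5dcb
  opcode bits[31:26]=0x20: sbi/RI
  rd@[25:24]=0x3 ⇒ x3
  imm@[23:0]=0xdd5dcb ⇒ #14507467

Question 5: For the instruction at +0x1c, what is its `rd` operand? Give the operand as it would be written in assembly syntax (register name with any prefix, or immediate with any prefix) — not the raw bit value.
x0

[1c] 00 00 00 44 → 0x44000000
  opcode bits[31:26]=0x11: incr/R
  [25:24] rd=0 = x0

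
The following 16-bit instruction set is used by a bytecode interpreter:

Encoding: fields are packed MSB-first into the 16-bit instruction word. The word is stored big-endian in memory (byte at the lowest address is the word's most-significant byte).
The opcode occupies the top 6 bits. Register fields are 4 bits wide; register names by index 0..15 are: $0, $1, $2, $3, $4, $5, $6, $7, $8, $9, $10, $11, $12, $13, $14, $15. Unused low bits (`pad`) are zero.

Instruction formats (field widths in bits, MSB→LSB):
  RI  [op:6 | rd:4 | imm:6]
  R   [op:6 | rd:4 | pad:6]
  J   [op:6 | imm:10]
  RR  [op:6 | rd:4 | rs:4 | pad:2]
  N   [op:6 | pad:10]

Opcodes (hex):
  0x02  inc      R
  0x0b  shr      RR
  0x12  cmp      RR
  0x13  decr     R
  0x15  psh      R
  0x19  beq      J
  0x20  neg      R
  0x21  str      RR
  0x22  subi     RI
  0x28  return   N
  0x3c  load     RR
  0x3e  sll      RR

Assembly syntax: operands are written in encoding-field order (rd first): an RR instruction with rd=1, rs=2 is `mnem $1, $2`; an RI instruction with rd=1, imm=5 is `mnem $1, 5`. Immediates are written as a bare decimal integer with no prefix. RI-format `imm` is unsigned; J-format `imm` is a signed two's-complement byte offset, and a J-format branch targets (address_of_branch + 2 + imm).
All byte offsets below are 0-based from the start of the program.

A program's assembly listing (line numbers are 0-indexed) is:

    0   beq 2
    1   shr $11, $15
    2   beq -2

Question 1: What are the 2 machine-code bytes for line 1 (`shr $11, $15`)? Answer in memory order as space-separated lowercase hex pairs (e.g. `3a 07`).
2e fc

1. shr fields op=0xb:6|rd=11:4|rs=15:4|pad=0:2 → word 2efch → 2e fc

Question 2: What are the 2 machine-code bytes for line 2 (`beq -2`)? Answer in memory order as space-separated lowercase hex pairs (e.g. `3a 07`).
67 fe

L2: beq op=0x19:6|imm=-2:10 ⇒ 0x67fe ⇒ big 67 fe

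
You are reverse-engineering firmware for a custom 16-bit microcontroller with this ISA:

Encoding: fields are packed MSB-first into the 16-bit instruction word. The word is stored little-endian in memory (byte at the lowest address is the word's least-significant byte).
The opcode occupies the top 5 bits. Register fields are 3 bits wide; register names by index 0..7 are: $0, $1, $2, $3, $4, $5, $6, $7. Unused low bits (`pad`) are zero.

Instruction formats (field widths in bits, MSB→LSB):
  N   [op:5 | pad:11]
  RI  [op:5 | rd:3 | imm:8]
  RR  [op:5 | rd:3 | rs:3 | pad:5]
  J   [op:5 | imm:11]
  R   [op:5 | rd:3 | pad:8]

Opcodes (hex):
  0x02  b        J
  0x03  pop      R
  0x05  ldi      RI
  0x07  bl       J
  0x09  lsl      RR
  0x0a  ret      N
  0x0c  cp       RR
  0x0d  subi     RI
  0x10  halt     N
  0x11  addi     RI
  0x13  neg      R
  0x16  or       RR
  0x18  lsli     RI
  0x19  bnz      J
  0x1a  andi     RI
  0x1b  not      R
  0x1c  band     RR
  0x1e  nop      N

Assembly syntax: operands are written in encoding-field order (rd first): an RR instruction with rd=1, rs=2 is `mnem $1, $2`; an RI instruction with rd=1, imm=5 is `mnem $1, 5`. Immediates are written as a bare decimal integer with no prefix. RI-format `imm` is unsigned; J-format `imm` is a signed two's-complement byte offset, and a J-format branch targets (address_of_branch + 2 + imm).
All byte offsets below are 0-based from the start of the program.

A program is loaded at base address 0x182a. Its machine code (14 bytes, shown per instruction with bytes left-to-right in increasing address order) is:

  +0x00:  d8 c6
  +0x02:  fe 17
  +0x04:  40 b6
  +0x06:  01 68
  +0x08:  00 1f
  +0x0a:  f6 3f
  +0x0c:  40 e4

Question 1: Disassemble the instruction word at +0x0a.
bl -10

[0a] f6 3f → 0x3ff6
  op=0x3ff6>>11=0x7 ⇒ bl (J)
  [10:0] imm=2038 (s11→-10) = -10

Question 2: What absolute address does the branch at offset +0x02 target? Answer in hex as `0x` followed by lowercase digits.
[02] fe 17 → 0x17fe
  top 5b → 0x2 → b [J]
  imm: (w>>0)&0x7ff=0x7fe (s11→-2) → -2
  target = base 0x182a + off 0x02 + 2 + imm -2 = 0x182c

0x182c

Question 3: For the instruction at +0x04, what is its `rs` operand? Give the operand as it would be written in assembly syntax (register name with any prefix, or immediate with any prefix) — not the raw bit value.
$2

[04] 40 b6 → 0xb640
  opcode bits[15:11]=0x16: or/RR
  rd@[10:8]=0x6 ⇒ $6
  rs@[7:5]=0x2 ⇒ $2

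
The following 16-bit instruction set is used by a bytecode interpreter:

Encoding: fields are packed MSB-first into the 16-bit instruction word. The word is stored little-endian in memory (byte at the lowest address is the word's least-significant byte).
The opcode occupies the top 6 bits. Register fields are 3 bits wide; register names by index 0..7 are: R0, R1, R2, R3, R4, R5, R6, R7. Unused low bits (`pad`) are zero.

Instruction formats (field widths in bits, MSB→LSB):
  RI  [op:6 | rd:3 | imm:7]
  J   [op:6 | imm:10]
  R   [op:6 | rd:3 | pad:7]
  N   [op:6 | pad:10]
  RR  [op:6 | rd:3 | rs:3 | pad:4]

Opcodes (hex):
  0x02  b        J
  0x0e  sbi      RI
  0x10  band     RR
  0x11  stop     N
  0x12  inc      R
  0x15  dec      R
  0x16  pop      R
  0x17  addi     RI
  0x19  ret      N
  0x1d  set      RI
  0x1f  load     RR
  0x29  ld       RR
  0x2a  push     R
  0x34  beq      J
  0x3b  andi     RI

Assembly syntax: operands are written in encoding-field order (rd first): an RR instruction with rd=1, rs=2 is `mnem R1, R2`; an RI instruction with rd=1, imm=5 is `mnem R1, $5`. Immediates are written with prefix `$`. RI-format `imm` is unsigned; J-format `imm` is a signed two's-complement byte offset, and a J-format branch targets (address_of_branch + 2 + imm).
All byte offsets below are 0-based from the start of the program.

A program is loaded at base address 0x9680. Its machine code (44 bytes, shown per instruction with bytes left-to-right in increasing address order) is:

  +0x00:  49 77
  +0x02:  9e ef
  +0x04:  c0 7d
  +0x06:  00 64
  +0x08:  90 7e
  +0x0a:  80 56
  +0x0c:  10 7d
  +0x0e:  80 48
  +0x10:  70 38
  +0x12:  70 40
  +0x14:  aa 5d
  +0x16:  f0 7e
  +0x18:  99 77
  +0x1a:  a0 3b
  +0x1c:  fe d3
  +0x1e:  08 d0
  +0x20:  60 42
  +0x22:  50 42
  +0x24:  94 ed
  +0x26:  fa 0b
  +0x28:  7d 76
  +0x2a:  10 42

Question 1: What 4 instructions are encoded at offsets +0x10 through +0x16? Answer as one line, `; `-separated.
@+10  little-endian(70 38) = 0x3870
  op=0x3870>>10=0xe ⇒ sbi (RI)
  [9:7] rd=0 = R0
  [6:0] imm=112 = $112
@+12  little-endian(70 40) = 0x4070
  op=0x4070>>10=0x10 ⇒ band (RR)
  [9:7] rd=0 = R0
  [6:4] rs=7 = R7
@+14  little-endian(aa 5d) = 0x5daa
  op=0x5daa>>10=0x17 ⇒ addi (RI)
  [9:7] rd=3 = R3
  [6:0] imm=42 = $42
@+16  little-endian(f0 7e) = 0x7ef0
  op=0x7ef0>>10=0x1f ⇒ load (RR)
  [9:7] rd=5 = R5
  [6:4] rs=7 = R7

sbi R0, $112; band R0, R7; addi R3, $42; load R5, R7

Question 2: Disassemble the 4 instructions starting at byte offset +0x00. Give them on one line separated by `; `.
[00] 49 77 → 0x7749
  op=0x7749>>10=0x1d ⇒ set (RI)
  [9:7] rd=6 = R6
  [6:0] imm=73 = $73
[02] 9e ef → 0xef9e
  op=0xef9e>>10=0x3b ⇒ andi (RI)
  [9:7] rd=7 = R7
  [6:0] imm=30 = $30
[04] c0 7d → 0x7dc0
  op=0x7dc0>>10=0x1f ⇒ load (RR)
  [9:7] rd=3 = R3
  [6:4] rs=4 = R4
[06] 00 64 → 0x6400
  op=0x6400>>10=0x19 ⇒ ret (N)

set R6, $73; andi R7, $30; load R3, R4; ret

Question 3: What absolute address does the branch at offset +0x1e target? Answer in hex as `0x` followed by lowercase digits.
0x96a8

+0x1e: 08 d0 ⇒ word 0xd008 (little)
  op=0xd008>>10=0x34 ⇒ beq (J)
  imm: (w>>0)&0x3ff=0x8 → $8
  target = base 0x9680 + off 0x1e + 2 + imm 8 = 0x96a8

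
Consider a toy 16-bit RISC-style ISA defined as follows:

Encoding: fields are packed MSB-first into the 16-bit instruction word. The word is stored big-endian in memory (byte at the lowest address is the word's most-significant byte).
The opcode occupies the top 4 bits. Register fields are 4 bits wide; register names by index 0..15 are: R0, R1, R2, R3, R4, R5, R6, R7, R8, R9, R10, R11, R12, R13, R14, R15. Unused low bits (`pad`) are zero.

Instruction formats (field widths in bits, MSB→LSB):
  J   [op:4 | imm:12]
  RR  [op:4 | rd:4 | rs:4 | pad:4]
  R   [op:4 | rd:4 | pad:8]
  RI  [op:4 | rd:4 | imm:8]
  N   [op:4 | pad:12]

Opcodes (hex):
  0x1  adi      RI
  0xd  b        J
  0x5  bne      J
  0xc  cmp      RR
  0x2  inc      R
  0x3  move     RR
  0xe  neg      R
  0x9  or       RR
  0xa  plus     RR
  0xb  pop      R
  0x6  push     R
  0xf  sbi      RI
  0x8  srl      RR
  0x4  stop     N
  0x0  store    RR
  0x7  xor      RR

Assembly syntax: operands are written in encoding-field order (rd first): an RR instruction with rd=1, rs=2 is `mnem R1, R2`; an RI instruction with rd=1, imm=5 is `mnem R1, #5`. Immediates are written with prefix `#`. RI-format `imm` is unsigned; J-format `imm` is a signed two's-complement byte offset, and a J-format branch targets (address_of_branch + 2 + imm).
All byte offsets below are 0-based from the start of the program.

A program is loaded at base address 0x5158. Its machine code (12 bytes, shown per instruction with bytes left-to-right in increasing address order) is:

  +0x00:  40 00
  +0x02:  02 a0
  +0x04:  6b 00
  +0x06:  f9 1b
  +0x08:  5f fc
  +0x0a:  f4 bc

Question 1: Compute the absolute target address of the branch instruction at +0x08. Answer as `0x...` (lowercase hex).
off 0x08: read 5f fc as big → 0x5ffc
  op=0x5ffc>>12=0x5 ⇒ bne (J)
  imm@[11:0]=0xffc (s12→-4) ⇒ #-4
  target = base 0x5158 + off 0x08 + 2 + imm -4 = 0x515e

0x515e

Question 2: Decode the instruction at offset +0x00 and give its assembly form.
stop

off 0x00: read 40 00 as big → 0x4000
  opcode bits[15:12]=0x4: stop/N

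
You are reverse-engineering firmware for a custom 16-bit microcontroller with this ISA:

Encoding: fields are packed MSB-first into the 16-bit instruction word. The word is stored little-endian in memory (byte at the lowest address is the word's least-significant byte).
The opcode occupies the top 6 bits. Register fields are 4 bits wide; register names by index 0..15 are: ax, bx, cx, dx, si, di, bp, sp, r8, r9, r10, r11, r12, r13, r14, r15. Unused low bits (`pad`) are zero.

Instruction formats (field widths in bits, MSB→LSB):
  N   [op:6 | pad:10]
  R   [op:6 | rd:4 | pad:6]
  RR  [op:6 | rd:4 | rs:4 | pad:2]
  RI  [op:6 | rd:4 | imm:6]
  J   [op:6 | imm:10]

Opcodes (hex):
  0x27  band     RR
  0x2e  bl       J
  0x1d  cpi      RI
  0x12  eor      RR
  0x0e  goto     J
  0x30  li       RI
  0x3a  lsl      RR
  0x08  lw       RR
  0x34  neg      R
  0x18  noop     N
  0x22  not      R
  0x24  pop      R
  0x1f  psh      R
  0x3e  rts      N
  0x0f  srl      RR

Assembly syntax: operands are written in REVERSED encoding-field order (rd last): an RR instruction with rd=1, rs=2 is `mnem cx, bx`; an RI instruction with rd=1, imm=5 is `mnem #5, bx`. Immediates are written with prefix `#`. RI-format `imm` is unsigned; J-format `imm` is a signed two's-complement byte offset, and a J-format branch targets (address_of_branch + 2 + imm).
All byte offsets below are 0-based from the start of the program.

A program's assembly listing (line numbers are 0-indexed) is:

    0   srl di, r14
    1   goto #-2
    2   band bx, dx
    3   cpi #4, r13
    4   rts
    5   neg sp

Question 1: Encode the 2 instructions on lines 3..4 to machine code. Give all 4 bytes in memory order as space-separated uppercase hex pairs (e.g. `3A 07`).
3. cpi fields op=0x1d:6|rd=13:4|imm=4:6 → word 7744h → 44 77
4. rts fields op=0x3e:6|pad=0:10 → word f800h → 00 f8

44 77 00 F8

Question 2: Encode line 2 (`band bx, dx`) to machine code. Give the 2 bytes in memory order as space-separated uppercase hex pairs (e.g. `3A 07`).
C4 9C

L2: band op=0x27:6|rd=3:4|rs=1:4|pad=0:2 ⇒ 0x9cc4 ⇒ little c4 9c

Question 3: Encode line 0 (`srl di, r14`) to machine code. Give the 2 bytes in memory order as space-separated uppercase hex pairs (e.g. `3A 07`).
94 3F

line 0 (srl): pack op=0xf:6|rd=14:4|rs=5:4|pad=0:2 = 0x3f94; little→ 94 3f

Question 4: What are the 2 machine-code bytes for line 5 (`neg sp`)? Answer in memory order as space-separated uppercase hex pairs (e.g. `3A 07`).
5. neg fields op=0x34:6|rd=7:4|pad=0:6 → word d1c0h → c0 d1

C0 D1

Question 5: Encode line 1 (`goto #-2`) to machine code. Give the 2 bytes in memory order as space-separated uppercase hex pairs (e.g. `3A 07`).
L1: goto op=0xe:6|imm=-2:10 ⇒ 0x3bfe ⇒ little fe 3b

FE 3B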